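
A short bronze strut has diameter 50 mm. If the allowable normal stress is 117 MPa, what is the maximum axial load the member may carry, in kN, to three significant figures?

230 kN

A = 1963 mm².
P_max = σ_allow · A = 117 · 1963 = 229700 N = 229.7 kN.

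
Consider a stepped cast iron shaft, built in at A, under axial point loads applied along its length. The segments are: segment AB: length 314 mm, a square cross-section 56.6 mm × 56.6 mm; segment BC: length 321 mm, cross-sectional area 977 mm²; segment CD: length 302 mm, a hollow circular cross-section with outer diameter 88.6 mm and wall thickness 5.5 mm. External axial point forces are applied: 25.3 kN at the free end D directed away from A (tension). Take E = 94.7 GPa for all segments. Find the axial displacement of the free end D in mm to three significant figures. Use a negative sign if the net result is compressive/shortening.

Internal axial forces (sectioning from the free end, tension +): N_CD = 25.3 kN, N_BC = 25.3 kN, N_AB = 25.3 kN.
A_AB = 3204 mm².
A_CD = 1436 mm².
δ_AB = 25300·314/(3204·94700) = 0.02619 mm
δ_BC = 25300·321/(977·94700) = 0.08778 mm
δ_CD = 25300·302/(1436·94700) = 0.05619 mm
δ = Σδ_i = 0.1702 mm.

0.170 mm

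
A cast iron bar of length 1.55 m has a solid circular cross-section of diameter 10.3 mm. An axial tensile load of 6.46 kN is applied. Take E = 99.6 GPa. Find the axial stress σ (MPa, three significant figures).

77.5 MPa

A = 83.32 mm².
σ = N/A = 6460/83.32 = 77.53 MPa.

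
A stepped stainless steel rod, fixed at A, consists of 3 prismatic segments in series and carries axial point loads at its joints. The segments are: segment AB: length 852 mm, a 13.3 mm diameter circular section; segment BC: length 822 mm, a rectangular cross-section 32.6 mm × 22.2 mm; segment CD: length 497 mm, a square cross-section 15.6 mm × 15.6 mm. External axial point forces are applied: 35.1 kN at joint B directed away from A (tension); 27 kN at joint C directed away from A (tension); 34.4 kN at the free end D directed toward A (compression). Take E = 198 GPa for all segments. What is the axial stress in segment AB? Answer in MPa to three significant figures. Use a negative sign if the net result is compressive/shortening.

199 MPa

Internal axial forces (sectioning from the free end, tension +): N_CD = -34.4 kN, N_BC = -7.4 kN, N_AB = 27.7 kN.
A_AB = 138.9 mm².
σ_AB = N_AB/A_AB = 27700/138.9 = 199.4 MPa.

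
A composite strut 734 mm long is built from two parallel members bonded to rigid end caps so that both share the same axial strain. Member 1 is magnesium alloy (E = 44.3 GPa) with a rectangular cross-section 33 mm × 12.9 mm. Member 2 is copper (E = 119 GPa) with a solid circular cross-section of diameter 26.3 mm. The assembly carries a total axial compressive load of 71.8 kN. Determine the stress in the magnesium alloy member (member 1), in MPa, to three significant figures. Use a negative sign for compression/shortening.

A_1 = 425.7 mm².
A_2 = 543.3 mm².
Equal strain + equilibrium ⇒ each member carries load in proportion to AE: A₁E₁ = 18860000 N, A₂E₂ = 64650000 N, ΣAE = 83510000 N.
σ₁ = P·E₁/ΣAE = -71800·44300/83510000 = -38.09 MPa.

-38.1 MPa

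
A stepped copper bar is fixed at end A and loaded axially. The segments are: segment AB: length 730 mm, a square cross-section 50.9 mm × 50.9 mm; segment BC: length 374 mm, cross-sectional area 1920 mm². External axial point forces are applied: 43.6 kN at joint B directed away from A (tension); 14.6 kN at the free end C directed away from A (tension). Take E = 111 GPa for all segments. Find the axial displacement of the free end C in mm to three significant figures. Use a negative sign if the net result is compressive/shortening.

Internal axial forces (sectioning from the free end, tension +): N_BC = 14.6 kN, N_AB = 58.2 kN.
A_AB = 2591 mm².
δ_AB = 58200·730/(2591·111000) = 0.1477 mm
δ_BC = 14600·374/(1920·111000) = 0.02562 mm
δ = Σδ_i = 0.1734 mm.

0.173 mm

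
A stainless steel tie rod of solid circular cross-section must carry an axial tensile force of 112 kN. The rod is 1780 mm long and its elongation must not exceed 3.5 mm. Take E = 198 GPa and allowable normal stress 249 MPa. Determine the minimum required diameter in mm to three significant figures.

Required area A ≥ P/σ_allow = 112000/249 = 449.8 mm².
For a solid circular section, d ≥ √(4A/π) = 23.93 mm.
Elongation limit: A ≥ PL/(Eδ_allow) = 112000·1780/(198000·3.5) = 287.7 mm² ⇒ d ≥ 19.14 mm.
The stress limit governs.

23.9 mm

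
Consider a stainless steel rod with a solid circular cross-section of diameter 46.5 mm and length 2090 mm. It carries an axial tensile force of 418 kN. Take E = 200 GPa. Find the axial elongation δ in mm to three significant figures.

2.57 mm

A = 1698 mm².
δ_mech = NL/(AE) = 418000·2090/(1698·200000) = 2.572 mm.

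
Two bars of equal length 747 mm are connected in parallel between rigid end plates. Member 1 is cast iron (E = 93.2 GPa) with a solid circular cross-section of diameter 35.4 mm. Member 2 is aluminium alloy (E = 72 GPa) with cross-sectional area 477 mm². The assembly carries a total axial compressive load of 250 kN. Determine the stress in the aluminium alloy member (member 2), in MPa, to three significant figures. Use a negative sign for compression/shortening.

-143 MPa

A_1 = 984.2 mm².
Equal strain + equilibrium ⇒ each member carries load in proportion to AE: A₁E₁ = 91730000 N, A₂E₂ = 34340000 N, ΣAE = 126100000 N.
σ₂ = P·E₂/ΣAE = -250000·72000/126100000 = -142.8 MPa.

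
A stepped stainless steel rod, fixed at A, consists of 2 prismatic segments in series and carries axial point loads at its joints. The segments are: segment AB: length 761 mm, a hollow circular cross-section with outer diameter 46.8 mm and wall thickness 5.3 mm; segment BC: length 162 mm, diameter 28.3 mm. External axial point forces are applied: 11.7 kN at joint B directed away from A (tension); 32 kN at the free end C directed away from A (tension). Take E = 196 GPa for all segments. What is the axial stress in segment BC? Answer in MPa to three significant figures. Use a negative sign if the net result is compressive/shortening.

Internal axial forces (sectioning from the free end, tension +): N_BC = 32 kN, N_AB = 43.7 kN.
A_BC = 629 mm².
σ_BC = N_BC/A_BC = 32000/629 = 50.87 MPa.

50.9 MPa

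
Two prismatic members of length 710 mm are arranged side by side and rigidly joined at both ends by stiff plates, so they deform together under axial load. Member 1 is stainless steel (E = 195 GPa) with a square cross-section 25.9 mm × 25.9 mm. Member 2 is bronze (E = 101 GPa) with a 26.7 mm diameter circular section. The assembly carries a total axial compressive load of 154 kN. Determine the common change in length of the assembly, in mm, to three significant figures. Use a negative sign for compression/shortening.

-0.584 mm

A_1 = 670.8 mm².
A_2 = 559.9 mm².
Equal strain + equilibrium ⇒ each member carries load in proportion to AE: A₁E₁ = 130800000 N, A₂E₂ = 56550000 N, ΣAE = 187400000 N.
δ = PL/ΣAE = -154000·710/187400000 = -0.5836 mm.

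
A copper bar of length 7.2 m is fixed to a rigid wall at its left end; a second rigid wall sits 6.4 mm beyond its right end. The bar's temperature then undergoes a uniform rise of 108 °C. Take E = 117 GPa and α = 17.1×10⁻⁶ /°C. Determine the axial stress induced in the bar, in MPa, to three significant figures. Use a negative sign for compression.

-112 MPa

Free thermal expansion αLΔT = 17.1e-6 · 7200 · 108 = 13.3 mm.
The walls engage after the gap closes; constrained expansion = 13.3 − 6.4 = 6.897 mm.
The walls impose strain ε = −(6.897)/7200 = -9.5791e-04; σ = Eε = 117000 · -9.5791e-04 = -112.1 MPa.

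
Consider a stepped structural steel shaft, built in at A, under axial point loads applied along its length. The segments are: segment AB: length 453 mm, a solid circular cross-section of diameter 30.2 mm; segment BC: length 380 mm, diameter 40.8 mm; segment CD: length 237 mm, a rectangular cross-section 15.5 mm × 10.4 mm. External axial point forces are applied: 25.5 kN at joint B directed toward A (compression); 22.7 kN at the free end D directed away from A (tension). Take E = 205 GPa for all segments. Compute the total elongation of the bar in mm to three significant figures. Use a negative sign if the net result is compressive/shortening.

0.186 mm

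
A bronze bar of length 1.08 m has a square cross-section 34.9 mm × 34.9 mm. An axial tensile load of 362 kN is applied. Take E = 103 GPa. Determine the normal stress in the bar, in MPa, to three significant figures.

297 MPa

A = 1218 mm².
σ = N/A = 362000/1218 = 297.2 MPa.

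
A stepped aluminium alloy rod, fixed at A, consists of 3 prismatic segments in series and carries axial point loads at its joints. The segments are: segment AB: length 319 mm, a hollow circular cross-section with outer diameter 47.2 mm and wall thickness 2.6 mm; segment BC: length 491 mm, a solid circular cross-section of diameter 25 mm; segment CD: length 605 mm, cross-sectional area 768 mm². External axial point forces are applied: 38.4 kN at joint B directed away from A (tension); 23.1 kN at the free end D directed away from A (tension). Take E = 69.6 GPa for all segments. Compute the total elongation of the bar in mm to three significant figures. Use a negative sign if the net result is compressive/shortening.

1.37 mm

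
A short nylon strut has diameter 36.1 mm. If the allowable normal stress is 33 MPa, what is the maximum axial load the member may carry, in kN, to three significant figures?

A = 1024 mm².
P_max = σ_allow · A = 33 · 1024 = 33780 N = 33.78 kN.

33.8 kN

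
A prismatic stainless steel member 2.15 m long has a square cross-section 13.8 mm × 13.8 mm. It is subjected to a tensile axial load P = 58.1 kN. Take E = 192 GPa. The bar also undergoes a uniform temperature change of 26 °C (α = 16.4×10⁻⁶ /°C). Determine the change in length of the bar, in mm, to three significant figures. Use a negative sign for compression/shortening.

4.33 mm

A = 190.4 mm².
δ_mech = NL/(AE) = 58100·2150/(190.4·192000) = 3.416 mm.
δ_thermal = αLΔT = 16.4e-6·2150·26 = 0.9168 mm.
δ = δ_mech + δ_thermal = 4.333 mm.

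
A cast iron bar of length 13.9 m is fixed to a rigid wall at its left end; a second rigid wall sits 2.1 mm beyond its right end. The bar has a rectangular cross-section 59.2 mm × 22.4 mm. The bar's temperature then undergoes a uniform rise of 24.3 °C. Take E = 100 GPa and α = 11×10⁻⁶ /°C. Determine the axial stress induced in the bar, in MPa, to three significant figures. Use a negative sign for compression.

-11.6 MPa

Free thermal expansion αLΔT = 11e-6 · 13900 · 24.3 = 3.715 mm.
The walls engage after the gap closes; constrained expansion = 3.715 − 2.1 = 1.615 mm.
The walls impose strain ε = −(1.615)/13900 = -1.1622e-04; σ = Eε = 100000 · -1.1622e-04 = -11.62 MPa.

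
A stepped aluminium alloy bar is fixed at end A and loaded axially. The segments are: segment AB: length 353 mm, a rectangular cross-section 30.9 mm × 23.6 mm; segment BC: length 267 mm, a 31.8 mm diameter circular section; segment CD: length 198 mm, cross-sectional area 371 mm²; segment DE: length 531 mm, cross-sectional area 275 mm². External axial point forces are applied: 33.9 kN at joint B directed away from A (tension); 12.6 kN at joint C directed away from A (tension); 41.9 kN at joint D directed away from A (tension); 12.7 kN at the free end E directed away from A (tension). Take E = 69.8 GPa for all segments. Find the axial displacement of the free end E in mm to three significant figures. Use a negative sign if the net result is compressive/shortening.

1.79 mm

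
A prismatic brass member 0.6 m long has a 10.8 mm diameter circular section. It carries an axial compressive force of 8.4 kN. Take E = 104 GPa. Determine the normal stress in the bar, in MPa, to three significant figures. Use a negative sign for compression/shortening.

-91.7 MPa

A = 91.61 mm².
σ = N/A = -8400/91.61 = -91.69 MPa.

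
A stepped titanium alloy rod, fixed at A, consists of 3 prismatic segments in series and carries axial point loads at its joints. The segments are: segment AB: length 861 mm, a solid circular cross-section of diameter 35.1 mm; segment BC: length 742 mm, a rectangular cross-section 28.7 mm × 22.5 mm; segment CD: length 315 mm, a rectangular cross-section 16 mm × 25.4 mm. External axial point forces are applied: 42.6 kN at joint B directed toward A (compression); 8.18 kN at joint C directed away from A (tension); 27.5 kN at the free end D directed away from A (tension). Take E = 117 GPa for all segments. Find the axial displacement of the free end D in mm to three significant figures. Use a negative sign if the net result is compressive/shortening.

0.480 mm

Internal axial forces (sectioning from the free end, tension +): N_CD = 27.5 kN, N_BC = 35.68 kN, N_AB = -6.92 kN.
A_AB = 967.6 mm².
A_BC = 645.8 mm².
A_CD = 406.4 mm².
δ_AB = -6920·861/(967.6·117000) = -0.05263 mm
δ_BC = 35680·742/(645.8·117000) = 0.3504 mm
δ_CD = 27500·315/(406.4·117000) = 0.1822 mm
δ = Σδ_i = 0.48 mm.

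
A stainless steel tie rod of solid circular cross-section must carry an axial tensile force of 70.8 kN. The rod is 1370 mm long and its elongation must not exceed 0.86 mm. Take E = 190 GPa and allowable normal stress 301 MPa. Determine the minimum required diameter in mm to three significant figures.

Required area A ≥ P/σ_allow = 70800/301 = 235.2 mm².
For a solid circular section, d ≥ √(4A/π) = 17.31 mm.
Elongation limit: A ≥ PL/(Eδ_allow) = 70800·1370/(190000·0.86) = 593.6 mm² ⇒ d ≥ 27.49 mm.
The elongation limit governs.

27.5 mm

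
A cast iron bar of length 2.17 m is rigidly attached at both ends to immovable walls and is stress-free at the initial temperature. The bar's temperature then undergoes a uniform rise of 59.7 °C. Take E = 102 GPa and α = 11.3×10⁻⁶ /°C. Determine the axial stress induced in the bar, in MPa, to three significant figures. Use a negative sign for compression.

-68.8 MPa

Free thermal expansion αLΔT = 11.3e-6 · 2170 · 59.7 = 1.464 mm.
The walls impose strain ε = −(1.464)/2170 = -6.7461e-04; σ = Eε = 102000 · -6.7461e-04 = -68.81 MPa.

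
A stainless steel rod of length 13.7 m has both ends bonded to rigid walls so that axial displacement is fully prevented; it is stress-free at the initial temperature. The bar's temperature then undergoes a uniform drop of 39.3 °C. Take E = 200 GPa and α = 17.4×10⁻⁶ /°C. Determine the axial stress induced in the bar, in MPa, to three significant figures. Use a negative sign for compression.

137 MPa

Free thermal expansion αLΔT = 17.4e-6 · 13700 · -39.3 = -9.368 mm.
The walls impose strain ε = −(-9.368)/13700 = 6.8382e-04; σ = Eε = 200000 · 6.8382e-04 = 136.8 MPa.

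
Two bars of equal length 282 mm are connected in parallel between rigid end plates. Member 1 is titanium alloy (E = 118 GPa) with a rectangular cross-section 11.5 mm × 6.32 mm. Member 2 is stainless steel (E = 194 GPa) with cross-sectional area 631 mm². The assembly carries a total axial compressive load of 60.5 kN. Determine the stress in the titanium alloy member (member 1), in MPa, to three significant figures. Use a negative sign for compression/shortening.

-54.5 MPa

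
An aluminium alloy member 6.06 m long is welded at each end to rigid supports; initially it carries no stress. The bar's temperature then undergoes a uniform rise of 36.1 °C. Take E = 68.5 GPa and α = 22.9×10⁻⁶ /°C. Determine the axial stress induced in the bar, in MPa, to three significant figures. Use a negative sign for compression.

-56.6 MPa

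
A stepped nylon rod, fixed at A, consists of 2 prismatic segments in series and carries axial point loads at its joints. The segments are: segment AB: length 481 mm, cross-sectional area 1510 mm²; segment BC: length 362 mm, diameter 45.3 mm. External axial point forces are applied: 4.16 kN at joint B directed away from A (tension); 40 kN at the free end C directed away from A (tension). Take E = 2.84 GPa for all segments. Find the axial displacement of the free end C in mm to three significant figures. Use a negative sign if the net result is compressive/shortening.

Internal axial forces (sectioning from the free end, tension +): N_BC = 40 kN, N_AB = 44.16 kN.
A_BC = 1612 mm².
δ_AB = 44160·481/(1510·2840) = 4.953 mm
δ_BC = 40000·362/(1612·2840) = 3.163 mm
δ = Σδ_i = 8.117 mm.

8.12 mm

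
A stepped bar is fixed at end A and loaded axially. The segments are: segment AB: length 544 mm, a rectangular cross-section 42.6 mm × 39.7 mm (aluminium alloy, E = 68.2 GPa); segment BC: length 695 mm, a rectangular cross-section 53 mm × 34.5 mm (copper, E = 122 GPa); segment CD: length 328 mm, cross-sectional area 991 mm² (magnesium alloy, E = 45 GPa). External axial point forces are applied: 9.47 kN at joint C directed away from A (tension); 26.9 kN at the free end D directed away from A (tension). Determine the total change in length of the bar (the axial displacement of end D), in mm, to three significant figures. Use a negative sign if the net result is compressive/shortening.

0.483 mm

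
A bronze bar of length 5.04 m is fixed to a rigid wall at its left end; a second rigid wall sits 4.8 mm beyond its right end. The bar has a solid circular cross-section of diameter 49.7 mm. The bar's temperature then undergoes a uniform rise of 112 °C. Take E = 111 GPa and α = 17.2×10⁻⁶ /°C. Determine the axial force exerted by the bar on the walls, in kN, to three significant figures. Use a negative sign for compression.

-210 kN

Free thermal expansion αLΔT = 17.2e-6 · 5040 · 112 = 9.709 mm.
The walls engage after the gap closes; constrained expansion = 9.709 − 4.8 = 4.909 mm.
The walls impose strain ε = −(4.909)/5040 = -9.7402e-04; σ = Eε = 111000 · -9.7402e-04 = -108.1 MPa.
Wall reaction R = σ·A = -108.1·1940 = -209700 N = -209.7 kN.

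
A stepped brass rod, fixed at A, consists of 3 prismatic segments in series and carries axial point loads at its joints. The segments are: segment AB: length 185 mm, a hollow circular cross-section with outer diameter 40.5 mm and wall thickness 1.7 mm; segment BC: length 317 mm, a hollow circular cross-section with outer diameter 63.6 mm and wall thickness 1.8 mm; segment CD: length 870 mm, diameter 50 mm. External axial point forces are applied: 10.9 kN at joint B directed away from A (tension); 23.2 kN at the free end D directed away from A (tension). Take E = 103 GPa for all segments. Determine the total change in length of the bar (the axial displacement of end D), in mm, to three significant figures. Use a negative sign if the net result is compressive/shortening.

Internal axial forces (sectioning from the free end, tension +): N_CD = 23.2 kN, N_BC = 23.2 kN, N_AB = 34.1 kN.
A_AB = 207.2 mm².
A_BC = 349.5 mm².
A_CD = 1963 mm².
δ_AB = 34100·185/(207.2·103000) = 0.2956 mm
δ_BC = 23200·317/(349.5·103000) = 0.2043 mm
δ_CD = 23200·870/(1963·103000) = 0.0998 mm
δ = Σδ_i = 0.5997 mm.

0.600 mm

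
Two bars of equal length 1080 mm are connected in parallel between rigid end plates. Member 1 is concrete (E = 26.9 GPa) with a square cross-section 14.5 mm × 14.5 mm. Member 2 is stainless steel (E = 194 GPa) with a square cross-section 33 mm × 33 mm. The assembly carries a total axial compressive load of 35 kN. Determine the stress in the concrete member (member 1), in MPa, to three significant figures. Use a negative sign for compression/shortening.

A_1 = 210.2 mm².
A_2 = 1089 mm².
Equal strain + equilibrium ⇒ each member carries load in proportion to AE: A₁E₁ = 5656000 N, A₂E₂ = 211300000 N, ΣAE = 216900000 N.
σ₁ = P·E₁/ΣAE = -35000·26900/216900000 = -4.34 MPa.

-4.34 MPa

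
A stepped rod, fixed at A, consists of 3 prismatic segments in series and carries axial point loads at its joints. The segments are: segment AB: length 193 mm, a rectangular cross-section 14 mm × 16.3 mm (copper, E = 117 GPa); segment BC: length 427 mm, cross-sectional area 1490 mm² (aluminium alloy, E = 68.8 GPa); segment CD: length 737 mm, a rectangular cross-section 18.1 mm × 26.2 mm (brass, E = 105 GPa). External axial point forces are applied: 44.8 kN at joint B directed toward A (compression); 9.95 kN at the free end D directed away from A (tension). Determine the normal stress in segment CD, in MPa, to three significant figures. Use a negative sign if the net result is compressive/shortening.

Internal axial forces (sectioning from the free end, tension +): N_CD = 9.95 kN, N_BC = 9.95 kN, N_AB = -34.85 kN.
A_CD = 474.2 mm².
σ_CD = N_CD/A_CD = 9950/474.2 = 20.98 MPa.

21.0 MPa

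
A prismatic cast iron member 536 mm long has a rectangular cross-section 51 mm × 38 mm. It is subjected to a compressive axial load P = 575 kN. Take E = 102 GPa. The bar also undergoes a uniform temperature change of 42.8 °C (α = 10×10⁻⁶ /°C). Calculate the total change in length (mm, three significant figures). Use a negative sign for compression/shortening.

-1.33 mm

A = 1938 mm².
δ_mech = NL/(AE) = -575000·536/(1938·102000) = -1.559 mm.
δ_thermal = αLΔT = 10e-6·536·42.8 = 0.2294 mm.
δ = δ_mech + δ_thermal = -1.33 mm.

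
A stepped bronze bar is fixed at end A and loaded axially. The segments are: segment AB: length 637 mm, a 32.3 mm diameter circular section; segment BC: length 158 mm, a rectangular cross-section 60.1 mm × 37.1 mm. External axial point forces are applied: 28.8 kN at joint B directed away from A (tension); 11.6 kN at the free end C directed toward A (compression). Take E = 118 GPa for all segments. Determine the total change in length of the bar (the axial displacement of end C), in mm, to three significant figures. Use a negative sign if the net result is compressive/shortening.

0.106 mm

Internal axial forces (sectioning from the free end, tension +): N_BC = -11.6 kN, N_AB = 17.2 kN.
A_AB = 819.4 mm².
A_BC = 2230 mm².
δ_AB = 17200·637/(819.4·118000) = 0.1133 mm
δ_BC = -11600·158/(2230·118000) = -0.006966 mm
δ = Σδ_i = 0.1063 mm.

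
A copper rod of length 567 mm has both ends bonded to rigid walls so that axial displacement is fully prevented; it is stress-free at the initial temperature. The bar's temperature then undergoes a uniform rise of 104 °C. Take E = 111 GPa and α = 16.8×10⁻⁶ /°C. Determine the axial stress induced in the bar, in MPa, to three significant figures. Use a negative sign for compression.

-194 MPa

Free thermal expansion αLΔT = 16.8e-6 · 567 · 104 = 0.9907 mm.
The walls impose strain ε = −(0.9907)/567 = -1.7472e-03; σ = Eε = 111000 · -1.7472e-03 = -193.9 MPa.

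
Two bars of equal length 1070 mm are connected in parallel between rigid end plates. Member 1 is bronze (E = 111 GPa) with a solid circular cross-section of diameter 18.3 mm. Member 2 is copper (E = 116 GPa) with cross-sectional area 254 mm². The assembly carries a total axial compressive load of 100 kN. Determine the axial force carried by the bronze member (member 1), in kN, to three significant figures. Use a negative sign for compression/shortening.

A_1 = 263 mm².
Equal strain + equilibrium ⇒ each member carries load in proportion to AE: A₁E₁ = 29200000 N, A₂E₂ = 29460000 N, ΣAE = 58660000 N.
F₁ = P·A₁E₁/ΣAE = -100000·29200000/58660000 = -49770 N.

-49.8 kN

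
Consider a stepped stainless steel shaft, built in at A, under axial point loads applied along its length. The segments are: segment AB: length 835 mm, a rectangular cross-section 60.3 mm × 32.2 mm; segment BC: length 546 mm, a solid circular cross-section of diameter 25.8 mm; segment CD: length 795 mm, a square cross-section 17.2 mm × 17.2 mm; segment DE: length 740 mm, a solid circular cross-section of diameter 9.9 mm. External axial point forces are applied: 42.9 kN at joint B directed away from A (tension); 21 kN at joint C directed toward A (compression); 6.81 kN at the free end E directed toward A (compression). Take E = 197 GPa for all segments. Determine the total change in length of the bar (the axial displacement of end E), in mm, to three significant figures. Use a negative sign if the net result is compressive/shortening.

Internal axial forces (sectioning from the free end, tension +): N_DE = -6.81 kN, N_CD = -6.81 kN, N_BC = -27.81 kN, N_AB = 15.09 kN.
A_AB = 1942 mm².
A_BC = 522.8 mm².
A_CD = 295.8 mm².
A_DE = 76.98 mm².
δ_AB = 15090·835/(1942·197000) = 0.03294 mm
δ_BC = -27810·546/(522.8·197000) = -0.1474 mm
δ_CD = -6810·795/(295.8·197000) = -0.09289 mm
δ_DE = -6810·740/(76.98·197000) = -0.3323 mm
δ = Σδ_i = -0.5397 mm.

-0.540 mm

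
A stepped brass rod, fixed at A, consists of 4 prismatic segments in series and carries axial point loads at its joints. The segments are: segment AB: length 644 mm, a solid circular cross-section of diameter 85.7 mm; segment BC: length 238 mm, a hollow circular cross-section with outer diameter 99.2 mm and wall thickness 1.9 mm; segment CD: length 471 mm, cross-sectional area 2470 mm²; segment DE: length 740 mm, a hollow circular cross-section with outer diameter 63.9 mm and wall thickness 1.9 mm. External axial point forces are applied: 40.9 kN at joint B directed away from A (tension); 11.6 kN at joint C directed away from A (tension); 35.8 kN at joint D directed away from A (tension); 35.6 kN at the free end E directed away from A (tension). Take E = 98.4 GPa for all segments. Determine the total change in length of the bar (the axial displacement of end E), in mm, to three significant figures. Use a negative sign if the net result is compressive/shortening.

1.35 mm

Internal axial forces (sectioning from the free end, tension +): N_DE = 35.6 kN, N_CD = 71.4 kN, N_BC = 83 kN, N_AB = 123.9 kN.
A_AB = 5768 mm².
A_BC = 580.8 mm².
A_DE = 370.1 mm².
δ_AB = 123900·644/(5768·98400) = 0.1406 mm
δ_BC = 83000·238/(580.8·98400) = 0.3457 mm
δ_CD = 71400·471/(2470·98400) = 0.1384 mm
δ_DE = 35600·740/(370.1·98400) = 0.7234 mm
δ = Σδ_i = 1.348 mm.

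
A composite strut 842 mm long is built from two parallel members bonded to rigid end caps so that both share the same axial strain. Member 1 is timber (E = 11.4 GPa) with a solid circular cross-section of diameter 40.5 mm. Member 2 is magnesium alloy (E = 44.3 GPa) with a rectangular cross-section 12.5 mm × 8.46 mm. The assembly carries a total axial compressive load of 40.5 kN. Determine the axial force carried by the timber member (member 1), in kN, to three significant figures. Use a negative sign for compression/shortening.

-30.7 kN

A_1 = 1288 mm².
A_2 = 105.8 mm².
Equal strain + equilibrium ⇒ each member carries load in proportion to AE: A₁E₁ = 14690000 N, A₂E₂ = 4685000 N, ΣAE = 19370000 N.
F₁ = P·A₁E₁/ΣAE = -40500·14690000/19370000 = -30710 N.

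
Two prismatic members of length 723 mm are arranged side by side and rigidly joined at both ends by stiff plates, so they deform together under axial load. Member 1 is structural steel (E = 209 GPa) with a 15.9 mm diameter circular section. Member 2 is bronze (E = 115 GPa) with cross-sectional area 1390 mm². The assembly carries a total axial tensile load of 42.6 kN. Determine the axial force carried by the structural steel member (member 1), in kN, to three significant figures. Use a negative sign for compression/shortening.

A_1 = 198.6 mm².
Equal strain + equilibrium ⇒ each member carries load in proportion to AE: A₁E₁ = 41500000 N, A₂E₂ = 159800000 N, ΣAE = 201300000 N.
F₁ = P·A₁E₁/ΣAE = 42600·41500000/201300000 = 8780 N.

8.78 kN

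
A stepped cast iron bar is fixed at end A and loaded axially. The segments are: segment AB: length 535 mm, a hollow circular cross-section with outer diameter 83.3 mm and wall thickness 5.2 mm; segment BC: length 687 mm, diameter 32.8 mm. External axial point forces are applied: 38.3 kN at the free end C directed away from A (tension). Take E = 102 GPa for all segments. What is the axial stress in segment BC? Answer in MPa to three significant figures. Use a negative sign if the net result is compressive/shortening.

Internal axial forces (sectioning from the free end, tension +): N_BC = 38.3 kN, N_AB = 38.3 kN.
A_BC = 845 mm².
σ_BC = N_BC/A_BC = 38300/845 = 45.33 MPa.

45.3 MPa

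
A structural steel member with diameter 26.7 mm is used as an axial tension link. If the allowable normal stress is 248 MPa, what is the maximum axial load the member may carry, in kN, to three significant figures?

A = 559.9 mm².
P_max = σ_allow · A = 248 · 559.9 = 138900 N = 138.9 kN.

139 kN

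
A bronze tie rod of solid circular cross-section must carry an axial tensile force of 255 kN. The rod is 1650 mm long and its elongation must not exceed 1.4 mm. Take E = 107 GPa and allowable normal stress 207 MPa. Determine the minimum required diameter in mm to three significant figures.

Required area A ≥ P/σ_allow = 255000/207 = 1232 mm².
For a solid circular section, d ≥ √(4A/π) = 39.6 mm.
Elongation limit: A ≥ PL/(Eδ_allow) = 255000·1650/(107000·1.4) = 2809 mm² ⇒ d ≥ 59.8 mm.
The elongation limit governs.

59.8 mm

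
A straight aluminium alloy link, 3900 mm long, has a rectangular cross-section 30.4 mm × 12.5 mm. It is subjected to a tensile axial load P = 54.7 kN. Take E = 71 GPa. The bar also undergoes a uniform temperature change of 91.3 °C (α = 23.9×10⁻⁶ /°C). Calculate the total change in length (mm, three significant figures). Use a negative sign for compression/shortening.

16.4 mm

A = 380 mm².
δ_mech = NL/(AE) = 54700·3900/(380·71000) = 7.907 mm.
δ_thermal = αLΔT = 23.9e-6·3900·91.3 = 8.51 mm.
δ = δ_mech + δ_thermal = 16.42 mm.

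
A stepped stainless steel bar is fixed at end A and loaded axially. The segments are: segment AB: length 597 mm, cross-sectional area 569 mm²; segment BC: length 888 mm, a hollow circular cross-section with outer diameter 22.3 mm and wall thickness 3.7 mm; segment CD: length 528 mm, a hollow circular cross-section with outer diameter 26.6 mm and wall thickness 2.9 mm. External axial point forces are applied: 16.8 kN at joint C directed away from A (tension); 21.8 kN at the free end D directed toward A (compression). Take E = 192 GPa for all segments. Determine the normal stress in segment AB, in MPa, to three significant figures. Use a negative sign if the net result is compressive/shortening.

-8.79 MPa

Internal axial forces (sectioning from the free end, tension +): N_CD = -21.8 kN, N_BC = -5 kN, N_AB = -5 kN.
σ_AB = N_AB/A_AB = -5000/569 = -8.787 MPa.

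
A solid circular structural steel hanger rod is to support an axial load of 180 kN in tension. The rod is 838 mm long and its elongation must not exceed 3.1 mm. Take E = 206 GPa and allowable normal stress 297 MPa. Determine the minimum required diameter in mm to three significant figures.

Required area A ≥ P/σ_allow = 180000/297 = 606.1 mm².
For a solid circular section, d ≥ √(4A/π) = 27.78 mm.
Elongation limit: A ≥ PL/(Eδ_allow) = 180000·838/(206000·3.1) = 236.2 mm² ⇒ d ≥ 17.34 mm.
The stress limit governs.

27.8 mm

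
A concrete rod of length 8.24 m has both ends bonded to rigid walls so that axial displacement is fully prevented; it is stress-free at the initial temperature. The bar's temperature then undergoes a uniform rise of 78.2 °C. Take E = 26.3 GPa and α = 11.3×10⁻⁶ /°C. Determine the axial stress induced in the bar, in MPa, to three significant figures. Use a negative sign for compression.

-23.2 MPa

Free thermal expansion αLΔT = 11.3e-6 · 8240 · 78.2 = 7.281 mm.
The walls impose strain ε = −(7.281)/8240 = -8.8366e-04; σ = Eε = 26300 · -8.8366e-04 = -23.24 MPa.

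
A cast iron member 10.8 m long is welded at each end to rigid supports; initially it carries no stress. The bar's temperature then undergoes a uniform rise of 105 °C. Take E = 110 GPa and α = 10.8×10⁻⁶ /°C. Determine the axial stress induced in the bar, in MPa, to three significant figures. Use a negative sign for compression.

Free thermal expansion αLΔT = 10.8e-6 · 10800 · 105 = 12.25 mm.
The walls impose strain ε = −(12.25)/10800 = -1.1340e-03; σ = Eε = 110000 · -1.1340e-03 = -124.7 MPa.

-125 MPa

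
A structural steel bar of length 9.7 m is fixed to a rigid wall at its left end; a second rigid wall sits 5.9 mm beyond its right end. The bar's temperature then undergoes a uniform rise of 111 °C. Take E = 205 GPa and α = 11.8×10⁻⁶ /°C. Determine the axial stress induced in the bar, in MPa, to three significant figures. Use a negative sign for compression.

-144 MPa

Free thermal expansion αLΔT = 11.8e-6 · 9700 · 111 = 12.71 mm.
The walls engage after the gap closes; constrained expansion = 12.71 − 5.9 = 6.805 mm.
The walls impose strain ε = −(6.805)/9700 = -7.0155e-04; σ = Eε = 205000 · -7.0155e-04 = -143.8 MPa.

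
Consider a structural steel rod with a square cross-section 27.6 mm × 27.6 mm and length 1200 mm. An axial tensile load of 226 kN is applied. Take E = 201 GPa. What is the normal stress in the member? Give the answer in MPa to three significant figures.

297 MPa

A = 761.8 mm².
σ = N/A = 226000/761.8 = 296.7 MPa.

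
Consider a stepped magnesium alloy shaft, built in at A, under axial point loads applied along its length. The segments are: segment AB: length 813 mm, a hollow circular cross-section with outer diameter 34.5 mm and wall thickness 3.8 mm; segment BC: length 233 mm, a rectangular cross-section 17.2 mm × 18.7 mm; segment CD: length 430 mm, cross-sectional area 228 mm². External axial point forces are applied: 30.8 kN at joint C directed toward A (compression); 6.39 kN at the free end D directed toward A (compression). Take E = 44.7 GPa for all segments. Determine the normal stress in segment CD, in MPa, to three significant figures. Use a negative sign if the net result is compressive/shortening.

Internal axial forces (sectioning from the free end, tension +): N_CD = -6.39 kN, N_BC = -37.19 kN, N_AB = -37.19 kN.
σ_CD = N_CD/A_CD = -6390/228 = -28.03 MPa.

-28.0 MPa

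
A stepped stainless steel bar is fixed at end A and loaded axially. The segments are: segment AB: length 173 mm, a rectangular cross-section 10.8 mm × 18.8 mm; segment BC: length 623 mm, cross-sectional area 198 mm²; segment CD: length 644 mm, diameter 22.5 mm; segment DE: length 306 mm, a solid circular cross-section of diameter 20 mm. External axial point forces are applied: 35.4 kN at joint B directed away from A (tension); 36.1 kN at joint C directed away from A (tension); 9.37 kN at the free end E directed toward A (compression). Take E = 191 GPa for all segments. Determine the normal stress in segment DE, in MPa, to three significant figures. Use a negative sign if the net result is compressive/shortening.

-29.8 MPa

Internal axial forces (sectioning from the free end, tension +): N_DE = -9.37 kN, N_CD = -9.37 kN, N_BC = 26.73 kN, N_AB = 62.13 kN.
A_DE = 314.2 mm².
σ_DE = N_DE/A_DE = -9370/314.2 = -29.83 MPa.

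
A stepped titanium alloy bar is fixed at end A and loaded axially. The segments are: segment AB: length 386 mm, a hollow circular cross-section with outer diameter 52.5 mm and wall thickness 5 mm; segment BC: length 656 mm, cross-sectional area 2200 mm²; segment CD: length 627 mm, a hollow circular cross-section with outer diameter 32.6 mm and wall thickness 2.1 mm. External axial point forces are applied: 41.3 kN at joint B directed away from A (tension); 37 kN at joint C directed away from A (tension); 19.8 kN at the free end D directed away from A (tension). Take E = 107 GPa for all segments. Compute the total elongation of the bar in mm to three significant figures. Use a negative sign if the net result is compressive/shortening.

1.21 mm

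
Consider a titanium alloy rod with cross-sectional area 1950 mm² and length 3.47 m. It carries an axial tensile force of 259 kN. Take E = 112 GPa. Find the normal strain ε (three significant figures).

0.00119

σ = N/A = 132.8 MPa; ε = σ/E = 132.8/112000 = 1.186e-03.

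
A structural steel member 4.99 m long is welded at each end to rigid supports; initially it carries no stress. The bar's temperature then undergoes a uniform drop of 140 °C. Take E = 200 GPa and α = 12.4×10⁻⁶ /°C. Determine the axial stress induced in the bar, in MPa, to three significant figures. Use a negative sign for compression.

Free thermal expansion αLΔT = 12.4e-6 · 4990 · -140 = -8.663 mm.
The walls impose strain ε = −(-8.663)/4990 = 1.7360e-03; σ = Eε = 200000 · 1.7360e-03 = 347.2 MPa.

347 MPa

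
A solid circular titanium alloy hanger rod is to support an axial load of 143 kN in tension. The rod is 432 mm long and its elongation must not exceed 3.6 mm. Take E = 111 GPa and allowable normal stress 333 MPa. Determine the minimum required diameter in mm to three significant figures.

Required area A ≥ P/σ_allow = 143000/333 = 429.4 mm².
For a solid circular section, d ≥ √(4A/π) = 23.38 mm.
Elongation limit: A ≥ PL/(Eδ_allow) = 143000·432/(111000·3.6) = 154.6 mm² ⇒ d ≥ 14.03 mm.
The stress limit governs.

23.4 mm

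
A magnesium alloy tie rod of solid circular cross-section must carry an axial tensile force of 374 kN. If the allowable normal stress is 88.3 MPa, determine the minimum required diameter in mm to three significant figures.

73.4 mm

Required area A ≥ P/σ_allow = 374000/88.3 = 4236 mm².
For a solid circular section, d ≥ √(4A/π) = 73.44 mm.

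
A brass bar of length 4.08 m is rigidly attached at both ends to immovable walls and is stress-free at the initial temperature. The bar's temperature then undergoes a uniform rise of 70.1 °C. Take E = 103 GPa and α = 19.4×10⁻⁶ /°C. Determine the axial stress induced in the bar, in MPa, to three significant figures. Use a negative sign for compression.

Free thermal expansion αLΔT = 19.4e-6 · 4080 · 70.1 = 5.549 mm.
The walls impose strain ε = −(5.549)/4080 = -1.3599e-03; σ = Eε = 103000 · -1.3599e-03 = -140.1 MPa.

-140 MPa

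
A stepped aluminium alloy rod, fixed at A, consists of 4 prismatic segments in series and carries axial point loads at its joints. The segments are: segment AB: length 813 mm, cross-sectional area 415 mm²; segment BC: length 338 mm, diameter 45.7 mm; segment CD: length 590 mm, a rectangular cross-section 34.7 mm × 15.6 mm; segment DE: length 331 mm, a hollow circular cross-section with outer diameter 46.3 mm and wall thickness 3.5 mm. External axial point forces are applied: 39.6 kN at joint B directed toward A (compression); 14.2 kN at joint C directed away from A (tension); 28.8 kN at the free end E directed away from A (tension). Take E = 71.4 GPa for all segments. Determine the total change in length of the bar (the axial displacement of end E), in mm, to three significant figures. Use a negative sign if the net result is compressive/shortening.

Internal axial forces (sectioning from the free end, tension +): N_DE = 28.8 kN, N_CD = 28.8 kN, N_BC = 43 kN, N_AB = 3.4 kN.
A_BC = 1640 mm².
A_CD = 541.3 mm².
A_DE = 470.6 mm².
δ_AB = 3400·813/(415·71400) = 0.09329 mm
δ_BC = 43000·338/(1640·71400) = 0.1241 mm
δ_CD = 28800·590/(541.3·71400) = 0.4396 mm
δ_DE = 28800·331/(470.6·71400) = 0.2837 mm
δ = Σδ_i = 0.9407 mm.

0.941 mm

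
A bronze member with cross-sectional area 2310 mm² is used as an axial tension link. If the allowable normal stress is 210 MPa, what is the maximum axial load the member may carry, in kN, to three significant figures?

485 kN

P_max = σ_allow · A = 210 · 2310 = 485100 N = 485.1 kN.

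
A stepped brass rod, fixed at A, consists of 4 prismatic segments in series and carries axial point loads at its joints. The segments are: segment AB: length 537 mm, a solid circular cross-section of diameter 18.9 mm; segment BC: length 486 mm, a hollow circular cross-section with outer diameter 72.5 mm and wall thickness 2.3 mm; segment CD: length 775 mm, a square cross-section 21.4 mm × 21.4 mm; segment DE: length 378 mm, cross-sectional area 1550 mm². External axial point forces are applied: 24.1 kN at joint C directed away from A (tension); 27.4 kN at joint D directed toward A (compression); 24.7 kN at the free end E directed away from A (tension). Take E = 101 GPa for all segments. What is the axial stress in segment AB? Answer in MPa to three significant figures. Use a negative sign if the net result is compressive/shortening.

76.3 MPa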